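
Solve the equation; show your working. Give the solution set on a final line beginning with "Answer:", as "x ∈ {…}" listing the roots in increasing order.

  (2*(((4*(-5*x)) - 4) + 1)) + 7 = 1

Step 1. [(2*(((4*(-5*x)) - 4) + 1)) + 7 = 1] peel the +7: subtract 7 from each side. So sub: 2*(((4*(-5*x)) - 4) + 1) = -6.
Step 2. [2*(((4*(-5*x)) - 4) + 1) = -6] leading coefficient 2: divide by 2, so div: ((4*(-5*x)) - 4) + 1 = -3.
Step 3. [((4*(-5*x)) - 4) + 1 = -3] +1 is outermost — subtract 1 both sides ⇒ sub: (4*(-5*x)) - 4 = -4.
Step 4. [(4*(-5*x)) - 4 = -4] add 4: x sits inside (… - 4), so sub: 4*(-5*x) = 0.
Step 5. [4*(-5*x) = 0] divide by the outer 4, so div: -5*x = 0.
Step 6. [-5*x = 0] leading coefficient -5: divide by -5, so div: x = 0.

Answer: x ∈ {0}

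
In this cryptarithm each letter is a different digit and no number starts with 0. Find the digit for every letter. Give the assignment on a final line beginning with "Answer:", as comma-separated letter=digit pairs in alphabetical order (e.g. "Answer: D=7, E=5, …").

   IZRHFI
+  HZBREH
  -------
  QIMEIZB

Step 1. [col 1: I + H ≡ B (mod 10)] several values work for B in column 1 (I + H ≡ B (mod 10), carry-in 0); try B=2 ⇒ B=2.
Step 2. [Q] the sum has 7 digits but both addends have 6; that extra leading digit Q is the final carry, namely 1 ⇒ Q=1.
Step 3. [col 1: I + H ≡ B (mod 10)] H=9 is one option consistent with column 1 (I + H ≡ B (mod 10), carry-in 0) — take it ⇒ H=9.
Step 4. [col 1: I + H ≡ B (mod 10)] from column 1 (H=9, B=2, carry-in 0, digits 1,2,9 already taken and all letters distinct): I must equal 3. So I=3.
Step 5. [col 2: F + E ≡ Z (mod 10)] column 2 (F + E ≡ Z (mod 10), carry-in 1) doesn't pin E yet; pick E=7 and continue. So E=7.
Step 6. [col 2: F + E ≡ Z (mod 10)] several values work for Z in column 2 (F + E ≡ Z (mod 10), carry-in 1); try Z=8 ⇒ Z=8.
Step 7. [col 2: F + E ≡ Z (mod 10)] column 2: given E=7, Z=8, carry-in 1, and digits 1,2,3,7,8,9 already taken and all letters distinct, F+E≡Z (mod 10) forces F=0. So F=0.
Step 8. [col 3: H + R ≡ I (mod 10)] column 3: given H=9, I=3, carry-in 0, and digits 0,1,2,3,7,8,9 already taken and all letters distinct, H+R≡I (mod 10) forces R=4 ⇒ R=4.
Step 9. [col 5: Z + Z ≡ M (mod 10)] from column 5 (Z=8, carry-in 0, digits 0,1,2,3,4,7,8,9 already taken and all letters distinct): M must equal 6, so M=6.

Answer: B=2, E=7, F=0, H=9, I=3, M=6, Q=1, R=4, Z=8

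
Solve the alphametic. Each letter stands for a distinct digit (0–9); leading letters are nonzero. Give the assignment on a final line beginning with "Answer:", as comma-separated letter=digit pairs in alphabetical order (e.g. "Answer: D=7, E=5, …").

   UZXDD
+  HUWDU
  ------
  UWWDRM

Step 1. [col 1: D + U ≡ M (mod 10)] U=1 is one option consistent with column 1 (D + U ≡ M (mod 10), carry-in 0) — take it ⇒ U=1.
Step 2. [col 1: D + U ≡ M (mod 10)] M=7 is one option consistent with column 1 (D + U ≡ M (mod 10), carry-in 0) — take it. So M=7.
Step 3. [col 1: D + U ≡ M (mod 10)] in column 1 we have D+U≡M with carry-in 0; given U=1, M=7 and digits 1,7 already taken and all letters distinct, that pins D to 6, so D=6.
Step 4. [col 2: D + D ≡ R (mod 10)] from column 2 (D=6, carry-in 0, digits 1,6,7 already taken and all letters distinct): R must equal 2, so R=2.
Step 5. [col 3: X + W ≡ D (mod 10)] column 3 (X + W ≡ D (mod 10), carry-in 1) doesn't pin W yet; pick W=0 and continue, so W=0.
Step 6. [col 3: X + W ≡ D (mod 10)] in column 3 we have X+W≡D with carry-in 1; given W=0, D=6 and digits 0,1,2,6,7 already taken and all letters distinct, that pins X to 5, so X=5.
Step 7. [col 4: Z + U ≡ W (mod 10)] from column 4 (U=1, W=0, carry-in 0, digits 0,1,2,5,6,7 already taken and all letters distinct): Z must equal 9, so Z=9.
Step 8. [col 5: U + H ≡ W (mod 10)] in column 5 we have U+H≡W with carry-in 1; given U=1, W=0 and digits 0,1,2,5,6,7,9 already taken and all letters distinct, that pins H to 8. So H=8.

Answer: D=6, H=8, M=7, R=2, U=1, W=0, X=5, Z=9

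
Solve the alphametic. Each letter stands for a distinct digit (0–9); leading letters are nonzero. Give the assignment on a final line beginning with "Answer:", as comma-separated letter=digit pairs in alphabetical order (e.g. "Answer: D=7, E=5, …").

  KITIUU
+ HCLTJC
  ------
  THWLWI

Step 1. [col 1: U + C ≡ I (mod 10)] U=5 is one option consistent with column 1 (U + C ≡ I (mod 10), carry-in 0) — take it. So U=5.
Step 2. [col 1: U + C ≡ I (mod 10)] several values work for I in column 1 (U + C ≡ I (mod 10), carry-in 0); try I=4. So I=4.
Step 3. [col 1: U + C ≡ I (mod 10)] in column 1 we have U+C≡I with carry-in 0; given U=5, I=4 and digits 4,5 already taken and all letters distinct, that pins C to 9. So C=9.
Step 4. [col 2: U + J ≡ W (mod 10)] no forcing yet in column 2 (carry-in 1); J=1 is free and consistent — try it ⇒ J=1.
Step 5. [col 2: U + J ≡ W (mod 10)] column 2: given U=5, J=1, carry-in 1, and digits 1,4,5,9 already taken and all letters distinct, U+J≡W (mod 10) forces W=7. So W=7.
Step 6. [col 3: I + T ≡ L (mod 10)] L=0 is one option consistent with column 3 (I + T ≡ L (mod 10), carry-in 0) — take it ⇒ L=0.
Step 7. [col 3: I + T ≡ L (mod 10)] in column 3 we have I+T≡L with carry-in 0; given I=4, L=0 and digits 0,1,4,5,7,9 already taken and all letters distinct, that pins T to 6 ⇒ T=6.
Step 8. [col 5: I + C ≡ H (mod 10)] column 5: given I=4, C=9, carry-in 0, and digits 0,1,4,5,6,7,9 already taken and all letters distinct, I+C≡H (mod 10) forces H=3. So H=3.
Step 9. [col 6: K + H ≡ T (mod 10)] from column 6 (H=3, T=6, carry-in 1, digits 0,1,3,4,5,6,7,9 already taken and all letters distinct): K must equal 2. So K=2.

Answer: C=9, H=3, I=4, J=1, K=2, L=0, T=6, U=5, W=7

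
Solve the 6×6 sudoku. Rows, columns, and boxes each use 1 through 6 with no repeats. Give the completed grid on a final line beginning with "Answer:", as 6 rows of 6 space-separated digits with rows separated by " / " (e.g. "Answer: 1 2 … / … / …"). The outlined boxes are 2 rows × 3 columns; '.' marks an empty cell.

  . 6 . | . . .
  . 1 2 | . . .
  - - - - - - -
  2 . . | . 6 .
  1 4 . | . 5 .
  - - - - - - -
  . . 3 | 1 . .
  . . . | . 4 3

Step 1. [r1c3∈{4,5}] 4 has one home in col 3: r1c3. So r1c3=4.
Step 2. [r5c5∈{2}] only 2 remains possible at r5c5. So r5c5=2.
Step 3. [r5c2∈{5}] nothing but 5 survives at r5c2, so r5c2=5.
Step 4. [r4c4∈{2,3}] row 4 places 3 nowhere but r4c4, so r4c4=3.
Step 5. [r6c4∈{5,6}] row 6 places 5 nowhere but r6c4. So r6c4=5.
Step 6. [r5c6∈{6}] r5c6 has the single candidate 6. So r5c6=6.
Step 7. [r3c4∈{4}] only 4 remains possible at r3c4, so r3c4=4.
Step 8. [r2c5∈{3}] only 3 remains possible at r2c5, so r2c5=3.
Step 9. [r2c1∈{5}] r2c1's peers cover all but 5 ⇒ r2c1=5.
Step 10. [r1c6∈{1,2,5}] r1c6 is the only open cell in row 1 admitting 5 ⇒ r1c6=5.
Step 11. [r6c1∈{6}] r6c1 is down to just 6. So r6c1=6.
Step 12. [r4c6∈{2}] r4c6's peers cover all but 2 ⇒ r4c6=2.
Step 13. [r2c6∈{4}] r2c6's peers cover all but 4, so r2c6=4.
Step 14. [r5c1∈{4}] only 4 remains possible at r5c1, so r5c1=4.
Step 15. [r2c4∈{6}] r2c4's peers cover all but 6. So r2c4=6.
Step 16. [r6c2∈{2}] r6c2 is down to just 2. So r6c2=2.
Step 17. [r3c3∈{5}] nothing but 5 survives at r3c3, so r3c3=5.
Step 18. [r1c4∈{2}] nothing but 2 survives at r1c4 ⇒ r1c4=2.
Step 19. [r1c1∈{3}] r1c1 is down to just 3 ⇒ r1c1=3.
Step 20. [r6c3∈{1}] r6c3 is down to just 1 ⇒ r6c3=1.
Step 21. [r4c3∈{6}] only 6 remains possible at r4c3 ⇒ r4c3=6.
Step 22. [r3c6∈{1}] r3c6 has the single candidate 1 ⇒ r3c6=1.
Step 23. [r1c5∈{1}] r1c5 is down to just 1 ⇒ r1c5=1.
Step 24. [r3c2∈{3}] r3c2's peers cover all but 3 ⇒ r3c2=3.

Answer: 3 6 4 2 1 5 / 5 1 2 6 3 4 / 2 3 5 4 6 1 / 1 4 6 3 5 2 / 4 5 3 1 2 6 / 6 2 1 5 4 3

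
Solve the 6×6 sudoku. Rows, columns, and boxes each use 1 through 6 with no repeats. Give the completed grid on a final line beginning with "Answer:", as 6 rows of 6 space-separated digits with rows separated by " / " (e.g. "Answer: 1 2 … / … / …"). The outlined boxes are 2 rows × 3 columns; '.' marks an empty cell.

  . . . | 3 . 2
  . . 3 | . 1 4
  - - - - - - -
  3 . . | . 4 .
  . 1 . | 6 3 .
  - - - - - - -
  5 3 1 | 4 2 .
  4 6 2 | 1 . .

Step 1. [r4c6∈{5}] only 5 remains possible at r4c6. So r4c6=5.
Step 2. [r2c1∈{2,6}] across row 2, 6 lands solely at r2c1. So r2c1=6.
Step 3. [r1c2∈{4,5}] r1c2 is the only open cell in col 2 admitting 4, so r1c2=4.
Step 4. [r1c3∈{5}] only 5 remains possible at r1c3 ⇒ r1c3=5.
Step 5. [r3c4∈{2}] r3c4's peers cover all but 2, so r3c4=2.
Step 6. [r4c3∈{4}] r4c3 is down to just 4 ⇒ r4c3=4.
Step 7. [r3c3∈{6}] r3c3 has the single candidate 6. So r3c3=6.
Step 8. [r2c2∈{2}] r2c2 is down to just 2 ⇒ r2c2=2.
Step 9. [r3c2∈{5}] only 5 remains possible at r3c2 ⇒ r3c2=5.
Step 10. [r4c1∈{2}] r4c1 has the single candidate 2, so r4c1=2.
Step 11. [r1c1∈{1}] nothing but 1 survives at r1c1, so r1c1=1.
Step 12. [r6c6∈{3}] r6c6 is down to just 3, so r6c6=3.
Step 13. [r6c5∈{5}] r6c5 is down to just 5. So r6c5=5.
Step 14. [r1c5∈{6}] r1c5 has the single candidate 6 ⇒ r1c5=6.
Step 15. [r2c4∈{5}] nothing but 5 survives at r2c4 ⇒ r2c4=5.
Step 16. [r5c6∈{6}] r5c6 is down to just 6. So r5c6=6.
Step 17. [r3c6∈{1}] r3c6 is down to just 1. So r3c6=1.

Answer: 1 4 5 3 6 2 / 6 2 3 5 1 4 / 3 5 6 2 4 1 / 2 1 4 6 3 5 / 5 3 1 4 2 6 / 4 6 2 1 5 3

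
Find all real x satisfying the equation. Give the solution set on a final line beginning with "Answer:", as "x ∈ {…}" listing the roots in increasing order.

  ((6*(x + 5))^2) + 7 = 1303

Step 1. [((6*(x + 5))^2) + 7 = 1303] subtract 7: x sits inside (… + 7). So sub: (6*(x + 5))^2 = 1296.
Step 2. [(6*(x + 5))^2 = 1296] √ both sides: 1296 ≥ 0 gives two branches, so sqrt: 6*(x + 5) = 36 or -36.
Step 3. [6*(x + 5) = 36 or -36] 6·(inner) — divide through by 6. So div: x + 5 = 6 or -6.
Step 4. [x + 5 = 6 or -6] +5 is outermost — subtract 5 both sides, so sub: x = 1 or -11.

Answer: x ∈ {-11, 1}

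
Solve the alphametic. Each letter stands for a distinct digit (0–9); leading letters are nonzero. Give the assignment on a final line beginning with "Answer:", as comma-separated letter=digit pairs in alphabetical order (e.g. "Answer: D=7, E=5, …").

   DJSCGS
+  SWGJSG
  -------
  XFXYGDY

Step 1. [col 1: S + G ≡ Y (mod 10)] column 1 (S + G ≡ Y (mod 10), carry-in 0) doesn't pin S yet; pick S=6 and continue ⇒ S=6.
Step 2. [col 1: S + G ≡ Y (mod 10)] no forcing yet in column 1 (carry-in 0); G=8 is free and consistent — try it, so G=8.
Step 3. [col 1: S + G ≡ Y (mod 10)] from column 1 (S=6, G=8, carry-in 0, digits 6,8 already taken and all letters distinct): Y must equal 4 ⇒ Y=4.
Step 4. [X] adding two 6-digit numbers gives at most 6+1 digits, and here it does — X is that final carry and must be 1. So X=1.
Step 5. [col 2: G + S ≡ D (mod 10)] in column 2 we have G+S≡D with carry-in 1; given G=8, S=6 and digits 1,4,6,8 already taken and all letters distinct, that pins D to 5 ⇒ D=5.
Step 6. [col 3: C + J ≡ G (mod 10)] no forcing yet in column 3 (carry-in 1); C=0 is free and consistent — try it. So C=0.
Step 7. [col 3: C + J ≡ G (mod 10)] column 3 reads C+J+carry(1)=G with C=0, G=8; with digits 0,1,4,5,6,8 already taken and all letters distinct, the only value for J is 7, so J=7.
Step 8. [col 5: J + W ≡ X (mod 10)] from column 5 (J=7, X=1, carry-in 1, digits 0,1,4,5,6,7,8 already taken and all letters distinct): W must equal 3 ⇒ W=3.
Step 9. [col 6: D + S ≡ F (mod 10)] column 6 reads D+S+carry(1)=F with D=5, S=6; with digits 0,1,3,4,5,6,7,8 already taken and all letters distinct, the only value for F is 2 ⇒ F=2.

Answer: C=0, D=5, F=2, G=8, J=7, S=6, W=3, X=1, Y=4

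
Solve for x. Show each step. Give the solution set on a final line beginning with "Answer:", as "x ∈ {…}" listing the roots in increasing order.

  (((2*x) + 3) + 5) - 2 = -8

Step 1. [(((2*x) + 3) + 5) - 2 = -8] peel the -2: add 2 from each side ⇒ sub: ((2*x) + 3) + 5 = -6.
Step 2. [((2*x) + 3) + 5 = -6] 5 comes off first (subtract 5) ⇒ sub: (2*x) + 3 = -11.
Step 3. [(2*x) + 3 = -11] the outer +3 inverts by subtracting 3. So sub: 2*x = -14.
Step 4. [2*x = -14] leading coefficient 2: divide by 2 ⇒ div: x = -7.

Answer: x ∈ {-7}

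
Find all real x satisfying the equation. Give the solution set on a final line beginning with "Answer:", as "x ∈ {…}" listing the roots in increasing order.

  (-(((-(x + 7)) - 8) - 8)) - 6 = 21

Step 1. [(-(((-(x + 7)) - 8) - 8)) - 6 = 21] peel the -6: add 6 from each side, so sub: -(((-(x + 7)) - 8) - 8) = 27.
Step 2. [-(((-(x + 7)) - 8) - 8) = 27] LHS negated; negate both sides ⇒ neg: ((-(x + 7)) - 8) - 8 = -27.
Step 3. [((-(x + 7)) - 8) - 8 = -27] add 8: x sits inside (… - 8). So sub: (-(x + 7)) - 8 = -19.
Step 4. [(-(x + 7)) - 8 = -19] the outer -8 inverts by adding 8 ⇒ sub: -(x + 7) = -11.
Step 5. [-(x + 7) = -11] leading − — multiply by −1 ⇒ neg: x + 7 = 11.
Step 6. [x + 7 = 11] the outer +7 inverts by subtracting 7, so sub: x = 4.

Answer: x ∈ {4}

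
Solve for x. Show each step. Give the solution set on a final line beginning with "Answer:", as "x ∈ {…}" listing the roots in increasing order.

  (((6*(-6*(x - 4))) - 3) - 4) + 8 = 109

Step 1. [(((6*(-6*(x - 4))) - 3) - 4) + 8 = 109] the outer +8 inverts by subtracting 8. So sub: ((6*(-6*(x - 4))) - 3) - 4 = 101.
Step 2. [((6*(-6*(x - 4))) - 3) - 4 = 101] add 4: x sits inside (… - 4). So sub: (6*(-6*(x - 4))) - 3 = 105.
Step 3. [(6*(-6*(x - 4))) - 3 = 105] peel the -3: add 3 from each side. So sub: 6*(-6*(x - 4)) = 108.
Step 4. [6*(-6*(x - 4)) = 108] 6·(inner) — divide through by 6. So div: -6*(x - 4) = 18.
Step 5. [-6*(x - 4) = 18] divide by the outer -6, so div: x - 4 = -3.
Step 6. [x - 4 = -3] add 4: x sits inside (… - 4). So sub: x = 1.

Answer: x ∈ {1}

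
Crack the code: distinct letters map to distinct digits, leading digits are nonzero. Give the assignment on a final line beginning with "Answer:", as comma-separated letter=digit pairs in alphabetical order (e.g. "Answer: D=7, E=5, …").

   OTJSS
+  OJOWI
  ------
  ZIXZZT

Step 1. [col 1: S + I ≡ T (mod 10)] I=3 is one option consistent with column 1 (S + I ≡ T (mod 10), carry-in 0) — take it. So I=3.
Step 2. [col 1: S + I ≡ T (mod 10)] S=2 is one option consistent with column 1 (S + I ≡ T (mod 10), carry-in 0) — take it ⇒ S=2.
Step 3. [col 1: S + I ≡ T (mod 10)] from column 1 (S=2, I=3, carry-in 0, digits 2,3 already taken and all letters distinct): T must equal 5 ⇒ T=5.
Step 4. [col 2: S + W ≡ Z (mod 10)] several values work for W in column 2 (S + W ≡ Z (mod 10), carry-in 0); try W=9, so W=9.
Step 5. [col 2: S + W ≡ Z (mod 10)] in column 2 we have S+W≡Z with carry-in 0; given S=2, W=9 and digits 2,3,5,9 already taken and all letters distinct, that pins Z to 1. So Z=1.
Step 6. [col 3: J + O ≡ Z (mod 10)] no forcing yet in column 3 (carry-in 1); O=6 is free and consistent — try it, so O=6.
Step 7. [col 3: J + O ≡ Z (mod 10)] column 3: given O=6, Z=1, carry-in 1, and digits 1,2,3,5,6,9 already taken and all letters distinct, J+O≡Z (mod 10) forces J=4. So J=4.
Step 8. [col 4: T + J ≡ X (mod 10)] column 4 reads T+J+carry(1)=X with T=5, J=4; with digits 1,2,3,4,5,6,9 already taken and all letters distinct, the only value for X is 0. So X=0.

Answer: I=3, J=4, O=6, S=2, T=5, W=9, X=0, Z=1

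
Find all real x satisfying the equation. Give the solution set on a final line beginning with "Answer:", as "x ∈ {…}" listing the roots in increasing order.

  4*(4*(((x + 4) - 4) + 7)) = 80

Step 1. [4*(4*(((x + 4) - 4) + 7)) = 80] leading coefficient 4: divide by 4, so div: 4*(((x + 4) - 4) + 7) = 20.
Step 2. [4*(((x + 4) - 4) + 7) = 20] leading coefficient 4: divide by 4 ⇒ div: ((x + 4) - 4) + 7 = 5.
Step 3. [((x + 4) - 4) + 7 = 5] 7 comes off first (subtract 7), so sub: (x + 4) - 4 = -2.
Step 4. [(x + 4) - 4 = -2] the outer -4 inverts by adding 4. So sub: x + 4 = 2.
Step 5. [x + 4 = 2] 4 comes off first (subtract 4). So sub: x = -2.

Answer: x ∈ {-2}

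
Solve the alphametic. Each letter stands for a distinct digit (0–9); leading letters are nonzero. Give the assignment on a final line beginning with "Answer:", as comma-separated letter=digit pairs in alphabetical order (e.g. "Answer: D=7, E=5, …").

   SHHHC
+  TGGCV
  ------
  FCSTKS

Step 1. [col 1: C + V ≡ S (mod 10)] column 1 (C + V ≡ S (mod 10), carry-in 0) doesn't pin S yet; pick S=6 and continue ⇒ S=6.
Step 2. [col 1: C + V ≡ S (mod 10)] V=4 is one option consistent with column 1 (C + V ≡ S (mod 10), carry-in 0) — take it, so V=4.
Step 3. [col 1: C + V ≡ S (mod 10)] in column 1 we have C+V≡S with carry-in 0; given V=4, S=6 and digits 4,6 already taken and all letters distinct, that pins C to 2, so C=2.
Step 4. [col 2: H + C ≡ K (mod 10)] K=9 is one option consistent with column 2 (H + C ≡ K (mod 10), carry-in 0) — take it ⇒ K=9.
Step 5. [col 2: H + C ≡ K (mod 10)] column 2: given C=2, K=9, carry-in 0, and digits 2,4,6,9 already taken and all letters distinct, H+C≡K (mod 10) forces H=7. So H=7.
Step 6. [F] adding two 5-digit numbers gives at most 5+1 digits, and here it does — F is that final carry and must be 1, so F=1.
Step 7. [col 3: H + G ≡ T (mod 10)] column 3 (H + G ≡ T (mod 10), carry-in 0) doesn't pin T yet; pick T=5 and continue, so T=5.
Step 8. [col 3: H + G ≡ T (mod 10)] from column 3 (H=7, T=5, carry-in 0, digits 1,2,4,5,6,7,9 already taken and all letters distinct): G must equal 8. So G=8.

Answer: C=2, F=1, G=8, H=7, K=9, S=6, T=5, V=4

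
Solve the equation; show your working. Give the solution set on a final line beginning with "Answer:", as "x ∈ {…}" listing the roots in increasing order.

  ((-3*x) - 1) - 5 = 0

Step 1. [((-3*x) - 1) - 5 = 0] 5 comes off first (add 5). So sub: (-3*x) - 1 = 5.
Step 2. [(-3*x) - 1 = 5] the outer -1 inverts by adding 1, so sub: -3*x = 6.
Step 3. [-3*x = 6] divide by the outer -3 ⇒ div: x = -2.

Answer: x ∈ {-2}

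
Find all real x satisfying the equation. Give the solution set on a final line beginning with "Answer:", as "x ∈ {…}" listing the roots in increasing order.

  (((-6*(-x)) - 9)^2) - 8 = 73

Step 1. [(((-6*(-x)) - 9)^2) - 8 = 73] 8 comes off first (add 8). So sub: ((-6*(-x)) - 9)^2 = 81.
Step 2. [((-6*(-x)) - 9)^2 = 81] √ both sides: 81 ≥ 0 gives two branches ⇒ sqrt: (-6*(-x)) - 9 = 9 or -9.
Step 3. [(-6*(-x)) - 9 = 9 or -9] 9 comes off first (add 9). So sub: -6*(-x) = 18 or 0.
Step 4. [-6*(-x) = 18 or 0] LHS = -6·(…); ÷-6 both sides ⇒ div: -x = -3 or 0.
Step 5. [-x = -3 or 0] LHS negated; negate both sides, so neg: x = 3 or 0.

Answer: x ∈ {0, 3}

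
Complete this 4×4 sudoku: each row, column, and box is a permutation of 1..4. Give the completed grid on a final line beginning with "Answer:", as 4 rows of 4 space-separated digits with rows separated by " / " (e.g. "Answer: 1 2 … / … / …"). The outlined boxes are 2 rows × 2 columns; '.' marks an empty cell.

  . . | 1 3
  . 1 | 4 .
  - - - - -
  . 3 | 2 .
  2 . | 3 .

Step 1. [r4c2∈{4}] r4c2 is down to just 4 ⇒ r4c2=4.
Step 2. [r3c4∈{1,4}] 4 has one home in row 3: r3c4, so r3c4=4.
Step 3. [r4c4∈{1}] only 1 remains possible at r4c4. So r4c4=1.
Step 4. [r2c4∈{2}] r2c4 has the single candidate 2, so r2c4=2.
Step 5. [r2c1∈{3}] r2c1 has the single candidate 3 ⇒ r2c1=3.
Step 6. [r1c2∈{2}] r1c2 has the single candidate 2, so r1c2=2.
Step 7. [r3c1∈{1}] nothing but 1 survives at r3c1. So r3c1=1.
Step 8. [r1c1∈{4}] nothing but 4 survives at r1c1, so r1c1=4.

Answer: 4 2 1 3 / 3 1 4 2 / 1 3 2 4 / 2 4 3 1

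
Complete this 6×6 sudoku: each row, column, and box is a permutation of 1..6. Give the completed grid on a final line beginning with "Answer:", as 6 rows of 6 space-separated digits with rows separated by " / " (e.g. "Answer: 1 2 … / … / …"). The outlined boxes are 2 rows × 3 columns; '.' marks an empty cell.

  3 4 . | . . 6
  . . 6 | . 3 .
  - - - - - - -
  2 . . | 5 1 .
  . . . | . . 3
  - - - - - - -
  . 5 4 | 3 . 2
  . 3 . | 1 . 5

Step 1. [r4c4∈{2,4,6}] 6 has one home in col 4: r4c4 ⇒ r4c4=6.
Step 2. [r1c3∈{1,2,5}] across row 1, 1 lands solely at r1c3, so r1c3=1.
Step 3. [r4c1∈{1,4,5}] across col 1, 4 lands solely at r4c1, so r4c1=4.
Step 4. [r1c4∈{2}] nothing but 2 survives at r1c4 ⇒ r1c4=2.
Step 5. [r5c5∈{6}] only 6 remains possible at r5c5. So r5c5=6.
Step 6. [r2c4∈{4}] r2c4 has the single candidate 4, so r2c4=4.
Step 7. [r4c2∈{1}] r4c2 has the single candidate 1 ⇒ r4c2=1.
Step 8. [r4c3∈{5}] r4c3 has the single candidate 5 ⇒ r4c3=5.
Step 9. [r2c2∈{2}] r2c2 has the single candidate 2, so r2c2=2.
Step 10. [r1c5∈{5}] r1c5 is down to just 5. So r1c5=5.
Step 11. [r3c2∈{6}] nothing but 6 survives at r3c2, so r3c2=6.
Step 12. [r3c3∈{3}] r3c3 is down to just 3. So r3c3=3.
Step 13. [r2c1∈{5}] r2c1 has the single candidate 5 ⇒ r2c1=5.
Step 14. [r6c5∈{4}] r6c5 has the single candidate 4 ⇒ r6c5=4.
Step 15. [r3c6∈{4}] r3c6 is down to just 4 ⇒ r3c6=4.
Step 16. [r4c5∈{2}] r4c5 has the single candidate 2. So r4c5=2.
Step 17. [r6c3∈{2}] r6c3 is down to just 2 ⇒ r6c3=2.
Step 18. [r2c6∈{1}] nothing but 1 survives at r2c6 ⇒ r2c6=1.
Step 19. [r6c1∈{6}] nothing but 6 survives at r6c1 ⇒ r6c1=6.
Step 20. [r5c1∈{1}] only 1 remains possible at r5c1, so r5c1=1.

Answer: 3 4 1 2 5 6 / 5 2 6 4 3 1 / 2 6 3 5 1 4 / 4 1 5 6 2 3 / 1 5 4 3 6 2 / 6 3 2 1 4 5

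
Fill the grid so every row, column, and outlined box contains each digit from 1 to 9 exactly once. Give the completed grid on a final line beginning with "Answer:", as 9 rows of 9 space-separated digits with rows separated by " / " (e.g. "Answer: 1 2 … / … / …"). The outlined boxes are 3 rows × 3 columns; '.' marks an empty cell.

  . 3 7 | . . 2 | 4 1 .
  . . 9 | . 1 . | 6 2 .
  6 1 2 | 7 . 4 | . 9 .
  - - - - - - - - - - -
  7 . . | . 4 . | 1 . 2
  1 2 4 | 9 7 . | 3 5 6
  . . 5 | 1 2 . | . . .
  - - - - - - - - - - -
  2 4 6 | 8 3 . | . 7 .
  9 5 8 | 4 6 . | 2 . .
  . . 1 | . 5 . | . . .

Step 1. [r2c2∈{8}] r2c2 is down to just 8 ⇒ r2c2=8.
Step 2. [r3c9∈{3,5,8}] r3c9 is the only open cell in row 3 admitting 3. So r3c9=3.
Step 3. [r6c1∈{3,8}] r6c1 is the only open cell in col 1 admitting 8 ⇒ r6c1=8.
Step 4. [r6c6∈{3,6}] 3 has one home in row 6: r6c6 ⇒ r6c6=3.
Step 5. [r2c6∈{5}] r2c6's peers cover all but 5 ⇒ r2c6=5.
Step 6. [r9c8∈{3,4,6,8}] row 9 places 6 nowhere but r9c8. So r9c8=6.
Step 7. [r4c6∈{6,8}] r4c6 is the only open cell in col 6 admitting 6 ⇒ r4c6=6.
Step 8. [r9c9∈{4,8,9}] r9c9 is the only open cell in row 9 admitting 4 ⇒ r9c9=4.
Step 9. [r1c9∈{5,8}] across col 9, 8 lands solely at r1c9. So r1c9=8.
Step 10. [r7c9∈{1,5,9}] r7c9 is the only open cell in col 9 admitting 5, so r7c9=5.
Step 11. [r7c7∈{9}] r7c7 has the single candidate 9 ⇒ r7c7=9.
Step 12. [r6c9∈{7,9}] col 9 places 9 nowhere but r6c9 ⇒ r6c9=9.
Step 13. [r8c6∈{1,7}] in row 8, 7 fits only at r8c6 ⇒ r8c6=7.
Step 14. [r6c8∈{4}] r6c8 is down to just 4. So r6c8=4.
Step 15. [r8c9∈{1}] r8c9's peers cover all but 1, so r8c9=1.
Step 16. [r9c6∈{9}] only 9 remains possible at r9c6. So r9c6=9.
Step 17. [r4c8∈{8}] r4c8 is down to just 8. So r4c8=8.
Step 18. [r7c6∈{1}] r7c6's peers cover all but 1, so r7c6=1.
Step 19. [r2c1∈{4}] r2c1's peers cover all but 4, so r2c1=4.
Step 20. [r1c1∈{5}] nothing but 5 survives at r1c1, so r1c1=5.
Step 21. [r2c4∈{3}] nothing but 3 survives at r2c4 ⇒ r2c4=3.
Step 22. [r4c3∈{3}] only 3 remains possible at r4c3. So r4c3=3.
Step 23. [r5c6∈{8}] r5c6's peers cover all but 8, so r5c6=8.
Step 24. [r9c2∈{7}] r9c2 is down to just 7, so r9c2=7.
Step 25. [r4c2∈{9}] r4c2 is down to just 9, so r4c2=9.
Step 26. [r2c9∈{7}] r2c9 is down to just 7, so r2c9=7.
Step 27. [r6c2∈{6}] r6c2 is down to just 6, so r6c2=6.
Step 28. [r1c4∈{6}] r1c4's peers cover all but 6. So r1c4=6.
Step 29. [r9c1∈{3}] r9c1 is down to just 3, so r9c1=3.
Step 30. [r3c5∈{8}] only 8 remains possible at r3c5, so r3c5=8.
Step 31. [r3c7∈{5}] r3c7 has the single candidate 5. So r3c7=5.
Step 32. [r9c4∈{2}] r9c4's peers cover all but 2. So r9c4=2.
Step 33. [r1c5∈{9}] r1c5 has the single candidate 9. So r1c5=9.
Step 34. [r6c7∈{7}] r6c7 has the single candidate 7, so r6c7=7.
Step 35. [r8c8∈{3}] r8c8's peers cover all but 3. So r8c8=3.
Step 36. [r4c4∈{5}] only 5 remains possible at r4c4, so r4c4=5.
Step 37. [r9c7∈{8}] r9c7 has the single candidate 8. So r9c7=8.

Answer: 5 3 7 6 9 2 4 1 8 / 4 8 9 3 1 5 6 2 7 / 6 1 2 7 8 4 5 9 3 / 7 9 3 5 4 6 1 8 2 / 1 2 4 9 7 8 3 5 6 / 8 6 5 1 2 3 7 4 9 / 2 4 6 8 3 1 9 7 5 / 9 5 8 4 6 7 2 3 1 / 3 7 1 2 5 9 8 6 4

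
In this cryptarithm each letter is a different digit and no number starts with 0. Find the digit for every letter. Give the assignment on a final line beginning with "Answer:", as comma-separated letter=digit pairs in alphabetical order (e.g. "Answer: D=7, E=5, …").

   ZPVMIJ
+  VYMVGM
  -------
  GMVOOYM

Step 1. [G] the sum has 7 digits but both addends have 6; that extra leading digit G is the final carry, namely 1, so G=1.
Step 2. [col 1: J + M ≡ M (mod 10)] in column 1 we have J+M≡M with carry-in 0; given nothing yet and digits 1 already taken and all letters distinct, that pins J to 0, so J=0.
Step 3. [col 1: J + M ≡ M (mod 10)] column 1 (J + M ≡ M (mod 10), carry-in 0) doesn't pin M yet; pick M=2 and continue, so M=2.
Step 4. [col 2: I + G ≡ Y (mod 10)] column 2 (I + G ≡ Y (mod 10), carry-in 0) doesn't pin Y yet; pick Y=9 and continue. So Y=9.
Step 5. [col 2: I + G ≡ Y (mod 10)] column 2: given G=1, Y=9, carry-in 0, and digits 0,1,2,9 already taken and all letters distinct, I+G≡Y (mod 10) forces I=8. So I=8.
Step 6. [col 3: M + V ≡ O (mod 10)] V=4 is one option consistent with column 3 (M + V ≡ O (mod 10), carry-in 0) — take it, so V=4.
Step 7. [col 3: M + V ≡ O (mod 10)] from column 3 (M=2, V=4, carry-in 0, digits 0,1,2,4,8,9 already taken and all letters distinct): O must equal 6, so O=6.
Step 8. [col 5: P + Y ≡ V (mod 10)] in column 5 we have P+Y≡V with carry-in 0; given Y=9, V=4 and digits 0,1,2,4,6,8,9 already taken and all letters distinct, that pins P to 5, so P=5.
Step 9. [col 6: Z + V ≡ M (mod 10)] column 6: given V=4, M=2, carry-in 1, and digits 0,1,2,4,5,6,8,9 already taken and all letters distinct, Z+V≡M (mod 10) forces Z=7 ⇒ Z=7.

Answer: G=1, I=8, J=0, M=2, O=6, P=5, V=4, Y=9, Z=7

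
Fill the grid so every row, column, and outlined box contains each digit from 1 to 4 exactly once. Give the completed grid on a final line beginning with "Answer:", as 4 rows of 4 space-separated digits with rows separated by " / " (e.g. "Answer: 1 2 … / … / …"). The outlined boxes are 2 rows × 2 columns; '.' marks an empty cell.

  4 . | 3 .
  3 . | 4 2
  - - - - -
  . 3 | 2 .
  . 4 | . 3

Step 1. [r4c3∈{1}] r4c3's peers cover all but 1, so r4c3=1.
Step 2. [r2c2∈{1}] r2c2 is down to just 1 ⇒ r2c2=1.
Step 3. [r4c1∈{2}] r4c1's peers cover all but 2. So r4c1=2.
Step 4. [r1c2∈{2}] r1c2 has the single candidate 2. So r1c2=2.
Step 5. [r3c1∈{1}] r3c1 is down to just 1 ⇒ r3c1=1.
Step 6. [r3c4∈{4}] nothing but 4 survives at r3c4 ⇒ r3c4=4.
Step 7. [r1c4∈{1}] only 1 remains possible at r1c4. So r1c4=1.

Answer: 4 2 3 1 / 3 1 4 2 / 1 3 2 4 / 2 4 1 3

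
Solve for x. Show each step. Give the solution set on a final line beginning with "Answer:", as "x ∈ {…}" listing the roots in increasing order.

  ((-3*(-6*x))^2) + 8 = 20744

Step 1. [((-3*(-6*x))^2) + 8 = 20744] 8 comes off first (subtract 8), so sub: (-3*(-6*x))^2 = 20736.
Step 2. [(-3*(-6*x))^2 = 20736] 20736 ≥ 0, LHS is (·)² — take ±√. So sqrt: -3*(-6*x) = 144 or -144.
Step 3. [-3*(-6*x) = 144 or -144] divide by the outer -3, so div: -6*x = -48 or 48.
Step 4. [-6*x = -48 or 48] divide by the outer -6 ⇒ div: x = 8 or -8.

Answer: x ∈ {-8, 8}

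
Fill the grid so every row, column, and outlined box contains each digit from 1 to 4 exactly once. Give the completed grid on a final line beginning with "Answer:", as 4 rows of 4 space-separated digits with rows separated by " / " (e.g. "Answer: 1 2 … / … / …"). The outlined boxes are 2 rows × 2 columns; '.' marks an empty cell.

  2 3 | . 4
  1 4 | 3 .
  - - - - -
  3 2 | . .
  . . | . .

Step 1. [r4c3∈{1,2,4}] 2 has one home in col 3: r4c3, so r4c3=2.
Step 2. [r3c4∈{1}] nothing but 1 survives at r3c4 ⇒ r3c4=1.
Step 3. [r2c4∈{2}] nothing but 2 survives at r2c4, so r2c4=2.
Step 4. [r1c3∈{1}] r1c3's peers cover all but 1 ⇒ r1c3=1.
Step 5. [r4c4∈{3}] r4c4 is down to just 3, so r4c4=3.
Step 6. [r3c3∈{4}] r3c3's peers cover all but 4. So r3c3=4.
Step 7. [r4c2∈{1}] only 1 remains possible at r4c2 ⇒ r4c2=1.
Step 8. [r4c1∈{4}] only 4 remains possible at r4c1, so r4c1=4.

Answer: 2 3 1 4 / 1 4 3 2 / 3 2 4 1 / 4 1 2 3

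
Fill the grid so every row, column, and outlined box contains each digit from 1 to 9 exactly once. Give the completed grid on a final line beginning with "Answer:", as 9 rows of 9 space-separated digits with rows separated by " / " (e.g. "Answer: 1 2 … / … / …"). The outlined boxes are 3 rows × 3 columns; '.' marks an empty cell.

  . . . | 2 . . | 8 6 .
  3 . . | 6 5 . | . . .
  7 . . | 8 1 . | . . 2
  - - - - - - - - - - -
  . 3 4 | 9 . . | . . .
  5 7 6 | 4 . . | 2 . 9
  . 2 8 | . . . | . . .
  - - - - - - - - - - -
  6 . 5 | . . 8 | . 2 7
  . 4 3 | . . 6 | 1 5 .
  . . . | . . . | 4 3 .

Step 1. [r3c3∈{9}] r3c3 has the single candidate 9, so r3c3=9.
Step 2. [r1c3∈{1}] only 1 remains possible at r1c3. So r1c3=1.
Step 3. [r8c4∈{7}] only 7 remains possible at r8c4 ⇒ r8c4=7.
Step 4. [r2c8∈{1,4,7,9}] r2c8 is the only open cell in col 8 admitting 9 ⇒ r2c8=9.
Step 5. [r4c1∈{1}] r4c1 has the single candidate 1, so r4c1=1.
Step 6. [r3c8∈{4}] only 4 remains possible at r3c8, so r3c8=4.
Step 7. [r3c6∈{3}] only 3 remains possible at r3c6 ⇒ r3c6=3.
Step 8. [r6c7∈{3,5,6,7}] across col 7, 3 lands solely at r6c7, so r6c7=3.
Step 9. [r4c7∈{5,6,7}] across col 7, 6 lands solely at r4c7. So r4c7=6.
Step 10. [r5c6∈{1}] only 1 remains possible at r5c6 ⇒ r5c6=1.
Step 11. [r6c4∈{5}] r6c4's peers cover all but 5, so r6c4=5.
Step 12. [r6c6∈{7}] only 7 remains possible at r6c6, so r6c6=7.
Step 13. [r8c9∈{8}] r8c9's peers cover all but 8. So r8c9=8.
Step 14. [r7c5∈{3,4,9}] in row 7, 4 fits only at r7c5 ⇒ r7c5=4.
Step 15. [r9c1∈{2,8,9}] r9c1 is the only open cell in col 1 admitting 8, so r9c1=8.
Step 16. [r8c1∈{2,9}] r8c1 is the only open cell in col 1 admitting 2. So r8c1=2.
Step 17. [r8c5∈{9}] r8c5 has the single candidate 9 ⇒ r8c5=9.
Step 18. [r9c2∈{1,9}] across row 9, 9 lands solely at r9c2 ⇒ r9c2=9.
Step 19. [r3c7∈{5}] nothing but 5 survives at r3c7, so r3c7=5.
Step 20. [r4c6∈{2}] only 2 remains possible at r4c6. So r4c6=2.
Step 21. [r5c8∈{8}] r5c8's peers cover all but 8, so r5c8=8.
Step 22. [r7c4∈{1,3}] row 7 places 3 nowhere but r7c4. So r7c4=3.
Step 23. [r2c9∈{1}] r2c9 has the single candidate 1. So r2c9=1.
Step 24. [r1c1∈{4}] r1c1's peers cover all but 4. So r1c1=4.
Step 25. [r9c5∈{2}] r9c5 is down to just 2. So r9c5=2.
Step 26. [r7c7∈{9}] only 9 remains possible at r7c7, so r7c7=9.
Step 27. [r9c4∈{1}] only 1 remains possible at r9c4, so r9c4=1.
Step 28. [r2c2∈{8}] only 8 remains possible at r2c2. So r2c2=8.
Step 29. [r6c1∈{9}] r6c1's peers cover all but 9 ⇒ r6c1=9.
Step 30. [r9c6∈{5}] nothing but 5 survives at r9c6. So r9c6=5.
Step 31. [r5c5∈{3}] r5c5 has the single candidate 3. So r5c5=3.
Step 32. [r6c5∈{6}] r6c5's peers cover all but 6, so r6c5=6.
Step 33. [r7c2∈{1}] nothing but 1 survives at r7c2, so r7c2=1.
Step 34. [r4c9∈{5}] r4c9's peers cover all but 5. So r4c9=5.
Step 35. [r9c9∈{6}] r9c9 is down to just 6 ⇒ r9c9=6.
Step 36. [r6c8∈{1}] only 1 remains possible at r6c8. So r6c8=1.
Step 37. [r9c3∈{7}] only 7 remains possible at r9c3, so r9c3=7.
Step 38. [r2c6∈{4}] r2c6's peers cover all but 4 ⇒ r2c6=4.
Step 39. [r2c7∈{7}] nothing but 7 survives at r2c7 ⇒ r2c7=7.
Step 40. [r6c9∈{4}] r6c9's peers cover all but 4, so r6c9=4.
Step 41. [r1c5∈{7}] only 7 remains possible at r1c5 ⇒ r1c5=7.
Step 42. [r4c8∈{7}] r4c8 has the single candidate 7. So r4c8=7.
Step 43. [r1c6∈{9}] only 9 remains possible at r1c6, so r1c6=9.
Step 44. [r1c2∈{5}] nothing but 5 survives at r1c2 ⇒ r1c2=5.
Step 45. [r3c2∈{6}] nothing but 6 survives at r3c2. So r3c2=6.
Step 46. [r2c3∈{2}] only 2 remains possible at r2c3 ⇒ r2c3=2.
Step 47. [r1c9∈{3}] r1c9's peers cover all but 3 ⇒ r1c9=3.
Step 48. [r4c5∈{8}] r4c5 has the single candidate 8, so r4c5=8.

Answer: 4 5 1 2 7 9 8 6 3 / 3 8 2 6 5 4 7 9 1 / 7 6 9 8 1 3 5 4 2 / 1 3 4 9 8 2 6 7 5 / 5 7 6 4 3 1 2 8 9 / 9 2 8 5 6 7 3 1 4 / 6 1 5 3 4 8 9 2 7 / 2 4 3 7 9 6 1 5 8 / 8 9 7 1 2 5 4 3 6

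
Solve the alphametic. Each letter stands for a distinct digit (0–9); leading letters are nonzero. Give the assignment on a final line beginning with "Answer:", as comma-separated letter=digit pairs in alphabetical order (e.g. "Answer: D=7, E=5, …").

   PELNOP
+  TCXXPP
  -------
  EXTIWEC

Step 1. [col 1: P + P ≡ C (mod 10)] several values work for C in column 1 (P + P ≡ C (mod 10), carry-in 0); try C=6, so C=6.
Step 2. [col 1: P + P ≡ C (mod 10)] P=8 is one option consistent with column 1 (P + P ≡ C (mod 10), carry-in 0) — take it, so P=8.
Step 3. [col 2: O + P ≡ E (mod 10)] O=2 is one option consistent with column 2 (O + P ≡ E (mod 10), carry-in 1) — take it ⇒ O=2.
Step 4. [col 2: O + P ≡ E (mod 10)] from column 2 (O=2, P=8, carry-in 1, digits 2,6,8 already taken and all letters distinct): E must equal 1. So E=1.
Step 5. [col 3: N + X ≡ W (mod 10)] column 3 (N + X ≡ W (mod 10), carry-in 1) doesn't pin W yet; pick W=0 and continue. So W=0.
Step 6. [col 3: N + X ≡ W (mod 10)] column 3 (N + X ≡ W (mod 10), carry-in 1) doesn't pin X yet; pick X=5 and continue. So X=5.
Step 7. [col 3: N + X ≡ W (mod 10)] column 3 reads N+X+carry(1)=W with X=5, W=0; with digits 0,1,2,5,6,8 already taken and all letters distinct, the only value for N is 4 ⇒ N=4.
Step 8. [col 4: L + X ≡ I (mod 10)] I=9 is one option consistent with column 4 (L + X ≡ I (mod 10), carry-in 1) — take it, so I=9.
Step 9. [col 4: L + X ≡ I (mod 10)] from column 4 (X=5, I=9, carry-in 1, digits 0,1,2,4,5,6,8,9 already taken and all letters distinct): L must equal 3. So L=3.
Step 10. [col 5: E + C ≡ T (mod 10)] column 5 reads E+C+carry(0)=T with E=1, C=6; with digits 0,1,2,3,4,5,6,8,9 already taken and all letters distinct, the only value for T is 7 ⇒ T=7.

Answer: C=6, E=1, I=9, L=3, N=4, O=2, P=8, T=7, W=0, X=5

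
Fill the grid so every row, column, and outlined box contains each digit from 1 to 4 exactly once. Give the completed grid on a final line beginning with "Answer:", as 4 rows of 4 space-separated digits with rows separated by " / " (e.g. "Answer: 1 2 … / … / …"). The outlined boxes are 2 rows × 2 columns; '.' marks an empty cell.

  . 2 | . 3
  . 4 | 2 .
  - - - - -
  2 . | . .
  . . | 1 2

Step 1. [r3c3∈{3,4}] col 3 places 3 nowhere but r3c3, so r3c3=3.
Step 2. [r2c1∈{1,3}] in row 2, 3 fits only at r2c1 ⇒ r2c1=3.
Step 3. [r2c4∈{1}] r2c4 has the single candidate 1, so r2c4=1.
Step 4. [r4c1∈{4}] r4c1 has the single candidate 4, so r4c1=4.
Step 5. [r3c2∈{1}] only 1 remains possible at r3c2 ⇒ r3c2=1.
Step 6. [r1c3∈{4}] r1c3 is down to just 4. So r1c3=4.
Step 7. [r1c1∈{1}] nothing but 1 survives at r1c1, so r1c1=1.
Step 8. [r3c4∈{4}] r3c4 is down to just 4 ⇒ r3c4=4.
Step 9. [r4c2∈{3}] r4c2 is down to just 3, so r4c2=3.

Answer: 1 2 4 3 / 3 4 2 1 / 2 1 3 4 / 4 3 1 2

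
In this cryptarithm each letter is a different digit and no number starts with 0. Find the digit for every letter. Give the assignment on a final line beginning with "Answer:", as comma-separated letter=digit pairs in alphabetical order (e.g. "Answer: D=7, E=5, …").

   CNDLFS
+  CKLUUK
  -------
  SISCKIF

Step 1. [col 1: S + K ≡ F (mod 10)] column 1 (S + K ≡ F (mod 10), carry-in 0) doesn't pin K yet; pick K=9 and continue, so K=9.
Step 2. [col 1: S + K ≡ F (mod 10)] no forcing yet in column 1 (carry-in 0); S=1 is free and consistent — try it ⇒ S=1.
Step 3. [col 1: S + K ≡ F (mod 10)] from column 1 (S=1, K=9, carry-in 0, digits 1,9 already taken and all letters distinct): F must equal 0, so F=0.
Step 4. [col 2: F + U ≡ I (mod 10)] U=6 is one option consistent with column 2 (F + U ≡ I (mod 10), carry-in 1) — take it. So U=6.
Step 5. [col 2: F + U ≡ I (mod 10)] column 2: given F=0, U=6, carry-in 1, and digits 0,1,6,9 already taken and all letters distinct, F+U≡I (mod 10) forces I=7 ⇒ I=7.
Step 6. [col 3: L + U ≡ K (mod 10)] in column 3 we have L+U≡K with carry-in 0; given U=6, K=9 and digits 0,1,6,7,9 already taken and all letters distinct, that pins L to 3 ⇒ L=3.
Step 7. [col 4: D + L ≡ C (mod 10)] column 4 (D + L ≡ C (mod 10), carry-in 0) doesn't pin C yet; pick C=8 and continue ⇒ C=8.
Step 8. [col 4: D + L ≡ C (mod 10)] column 4: given L=3, C=8, carry-in 0, and digits 0,1,3,6,7,8,9 already taken and all letters distinct, D+L≡C (mod 10) forces D=5, so D=5.
Step 9. [col 5: N + K ≡ S (mod 10)] in column 5 we have N+K≡S with carry-in 0; given K=9, S=1 and digits 0,1,3,5,6,7,8,9 already taken and all letters distinct, that pins N to 2 ⇒ N=2.

Answer: C=8, D=5, F=0, I=7, K=9, L=3, N=2, S=1, U=6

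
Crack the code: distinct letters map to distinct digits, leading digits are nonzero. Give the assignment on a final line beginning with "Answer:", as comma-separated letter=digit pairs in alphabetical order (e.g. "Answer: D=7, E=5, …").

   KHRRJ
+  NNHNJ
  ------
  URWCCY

Step 1. [U] the sum has 6 digits but both addends have 5; that extra leading digit U is the final carry, namely 1, so U=1.
Step 2. [col 1: J + J ≡ Y (mod 10)] J=5 is one option consistent with column 1 (J + J ≡ Y (mod 10), carry-in 0) — take it. So J=5.
Step 3. [col 1: J + J ≡ Y (mod 10)] in column 1 we have J+J≡Y with carry-in 0; given J=5 and digits 1,5 already taken and all letters distinct, that pins Y to 0. So Y=0.
Step 4. [col 2: R + N ≡ C (mod 10)] R=2 is one option consistent with column 2 (R + N ≡ C (mod 10), carry-in 1) — take it ⇒ R=2.
Step 5. [col 2: R + N ≡ C (mod 10)] several values work for C in column 2 (R + N ≡ C (mod 10), carry-in 1); try C=6. So C=6.
Step 6. [col 2: R + N ≡ C (mod 10)] column 2: given R=2, C=6, carry-in 1, and digits 0,1,2,5,6 already taken and all letters distinct, R+N≡C (mod 10) forces N=3. So N=3.
Step 7. [col 3: R + H ≡ C (mod 10)] column 3: given R=2, C=6, carry-in 0, and digits 0,1,2,3,5,6 already taken and all letters distinct, R+H≡C (mod 10) forces H=4, so H=4.
Step 8. [col 4: H + N ≡ W (mod 10)] from column 4 (H=4, N=3, carry-in 0, digits 0,1,2,3,4,5,6 already taken and all letters distinct): W must equal 7, so W=7.
Step 9. [col 5: K + N ≡ R (mod 10)] column 5: given N=3, R=2, carry-in 0, and digits 0,1,2,3,4,5,6,7 already taken and all letters distinct, K+N≡R (mod 10) forces K=9. So K=9.

Answer: C=6, H=4, J=5, K=9, N=3, R=2, U=1, W=7, Y=0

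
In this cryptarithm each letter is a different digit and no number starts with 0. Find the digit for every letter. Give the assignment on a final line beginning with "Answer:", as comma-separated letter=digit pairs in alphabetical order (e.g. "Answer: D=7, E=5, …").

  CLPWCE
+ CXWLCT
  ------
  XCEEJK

Step 1. [col 1: E + T ≡ K (mod 10)] column 1 (E + T ≡ K (mod 10), carry-in 0) doesn't pin K yet; pick K=9 and continue, so K=9.
Step 2. [col 1: E + T ≡ K (mod 10)] column 1 (E + T ≡ K (mod 10), carry-in 0) doesn't pin T yet; pick T=4 and continue. So T=4.
Step 3. [col 1: E + T ≡ K (mod 10)] column 1 reads E+T+carry(0)=K with T=4, K=9; with digits 4,9 already taken and all letters distinct, the only value for E is 5 ⇒ E=5.
Step 4. [col 2: C + C ≡ J (mod 10)] column 2 (C + C ≡ J (mod 10), carry-in 0) doesn't pin J yet; pick J=2 and continue ⇒ J=2.
Step 5. [col 2: C + C ≡ J (mod 10)] no forcing yet in column 2 (carry-in 0); C=1 is free and consistent — try it, so C=1.
Step 6. [col 3: W + L ≡ E (mod 10)] no forcing yet in column 3 (carry-in 0); L=7 is free and consistent — try it. So L=7.
Step 7. [col 3: W + L ≡ E (mod 10)] column 3: given L=7, E=5, carry-in 0, and digits 1,2,4,5,7,9 already taken and all letters distinct, W+L≡E (mod 10) forces W=8, so W=8.
Step 8. [col 4: P + W ≡ E (mod 10)] column 4: given W=8, E=5, carry-in 1, and digits 1,2,4,5,7,8,9 already taken and all letters distinct, P+W≡E (mod 10) forces P=6 ⇒ P=6.
Step 9. [col 5: L + X ≡ C (mod 10)] column 5: given L=7, C=1, carry-in 1, and digits 1,2,4,5,6,7,8,9 already taken and all letters distinct, L+X≡C (mod 10) forces X=3. So X=3.

Answer: C=1, E=5, J=2, K=9, L=7, P=6, T=4, W=8, X=3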